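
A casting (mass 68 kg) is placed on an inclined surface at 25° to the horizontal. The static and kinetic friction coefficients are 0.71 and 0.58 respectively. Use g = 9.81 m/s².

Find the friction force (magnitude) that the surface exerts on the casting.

The normal reaction is N = m g cos θ = 604.6 N.
Along the slope the weight component is m g sin θ = 281.9 N; friction must supply exactly this, acting up-slope.
Static friction can supply at most μ_s N = 429.3 N.
Since |281.9| ≤ 429.3 N, the casting remains in static equilibrium and friction takes exactly the required value.

f ≈ 282 N (up the incline)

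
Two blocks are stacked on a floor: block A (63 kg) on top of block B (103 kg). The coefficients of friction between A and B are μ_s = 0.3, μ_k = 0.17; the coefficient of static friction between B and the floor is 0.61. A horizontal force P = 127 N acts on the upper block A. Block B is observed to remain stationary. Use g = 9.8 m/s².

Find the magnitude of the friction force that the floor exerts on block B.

f ≈ 127 N

The normal force B exerts on A is simply A's weight, N₁ = 617.4 N.
Maximum static friction on A from B: μ_s N₁ = 0.3×617.4 = 185.2 N.
Since P = 127 N ≤ 185.2 N, A does not slip on B; friction on A equals P = 127 N.
B experiences an equal 127 N forward from A (third law). B is in equilibrium, so the floor supplies f₂ = 127 N of static friction (limit μ_s(m_A+m_B)g = 992.3 N, not exceeded).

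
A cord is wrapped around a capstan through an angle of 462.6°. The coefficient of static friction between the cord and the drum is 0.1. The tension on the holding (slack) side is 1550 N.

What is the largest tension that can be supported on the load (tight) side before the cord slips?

At impending slip the capstan equation gives T₂/T₁ = e^{μβ} with β in radians.
β = 462.6° × π/180 = 8.074 rad.
e^{μβ} = e^{0.1×8.074} = 2.242.
T₂ = T₁ · e^{μβ} = 1550 × 2.242 = 3480 N.

T_max ≈ 3480 N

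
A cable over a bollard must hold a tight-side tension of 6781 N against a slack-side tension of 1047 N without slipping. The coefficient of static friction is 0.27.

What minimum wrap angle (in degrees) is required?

T₂/T₁ = e^{μβ} → β = ln(T₂/T₁)/μ.
β = ln(6781/1047)/0.27 = 1.868/0.27 = 6.919 rad.
In degrees: β = 6.919 × 180/π = 396°.

β_min ≈ 396°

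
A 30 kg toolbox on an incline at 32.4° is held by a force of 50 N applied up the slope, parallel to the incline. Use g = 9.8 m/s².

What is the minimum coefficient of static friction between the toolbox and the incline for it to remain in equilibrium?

N = m g cos θ = 248.2 N.
Friction must make up the shortfall along the incline: f = m g sin θ − P = 157.5 − 50 = 107.5 N.
At the threshold f = μ_s N, so μ_s,min = 107.5/248.2 = 0.433.

μ_s,min ≈ 0.433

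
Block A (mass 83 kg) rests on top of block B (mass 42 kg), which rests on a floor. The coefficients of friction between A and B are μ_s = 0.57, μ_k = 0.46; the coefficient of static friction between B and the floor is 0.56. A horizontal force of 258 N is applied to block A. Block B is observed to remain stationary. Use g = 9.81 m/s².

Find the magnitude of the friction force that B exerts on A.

f ≈ 258 N

Between the blocks, N₁ = m_A g = 814.2 N.
So the A–B interface can sustain at most μ_s N₁ = 464.1 N of static friction.
Since P = 258 N ≤ 464.1 N, A does not slip on B; friction on A equals P = 258 N.
By Newton's third law B feels 258 N forward from A. With B stationary, the floor's static friction on B balances it: f₂ = 258 N (well within μ_s(m_A+m_B)g = 686.7 N).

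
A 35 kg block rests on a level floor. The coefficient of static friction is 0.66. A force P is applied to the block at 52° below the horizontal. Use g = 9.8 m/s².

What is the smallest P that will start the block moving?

P ≈ 2370 N

N = m g + P sin α (the push presses the block into the level floor).
At impending slip, P cos α = μ_s N = μ_s (m g + P sin α).
Solving: P (cos α − μ_s sin α) = μ_s m g → P = 0.66×343/(cos 52° − 0.66 sin 52°) = 226/0.09557 = 2370 N.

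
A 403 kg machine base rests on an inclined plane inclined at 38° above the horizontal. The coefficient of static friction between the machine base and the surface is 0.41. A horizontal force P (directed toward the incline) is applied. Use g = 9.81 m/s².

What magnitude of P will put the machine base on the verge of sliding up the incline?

P ≈ 6930 N

At impending motion up the slope, friction acts down-slope at its limit: f = μ_s N.
Perpendicular to the incline: N = m g cos θ + P sin θ.
Along the incline: P cos θ = m g sin θ + μ_s N = m g sin θ + μ_s (m g cos θ + P sin θ).
Solving, P (cos θ − μ_s sin θ) = m g (sin θ + μ_s cos θ), so P = 403×9.81×(sin 38° + 0.41 cos 38°)/(cos 38° − 0.41 sin 38°) = 3950×0.9387/0.5356 = 6930 N.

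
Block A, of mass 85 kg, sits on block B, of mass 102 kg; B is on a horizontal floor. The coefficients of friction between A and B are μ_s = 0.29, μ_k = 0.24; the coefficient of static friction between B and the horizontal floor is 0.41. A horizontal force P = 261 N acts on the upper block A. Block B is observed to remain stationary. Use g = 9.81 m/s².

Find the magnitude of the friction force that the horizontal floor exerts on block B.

The normal force B exerts on A is simply A's weight, N₁ = 833.9 N.
So the A–B interface can sustain at most μ_s N₁ = 241.8 N of static friction.
P = 261 N exceeds that limit, so A slips over B and the interface friction becomes kinetic: f₁ = μ_k N₁ = 0.24×833.9 = 200 N.
By Newton's third law B feels 200 N forward from A. With B stationary, the floor's static friction on B balances it: f₂ = 200 N (well within μ_s(m_A+m_B)g = 752.1 N).

f ≈ 200 N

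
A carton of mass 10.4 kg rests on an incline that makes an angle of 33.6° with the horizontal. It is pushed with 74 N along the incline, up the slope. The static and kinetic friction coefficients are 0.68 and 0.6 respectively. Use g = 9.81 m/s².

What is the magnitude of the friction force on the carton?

f ≈ 17.5 N (down the incline)

Perpendicular to the surface, N = m g cos θ = 10.4·9.81·cos 33.6° = 84.98 N.
For equilibrium along the incline the friction force must supply f = m g sin θ − P = 56.46 − 74 = -17.54 N (positive meaning up-slope).
The static-friction ceiling is μ_s N = 0.68 × 84.98 = 57.79 N.
Since |-17.54| ≤ 57.79 N, the carton remains in static equilibrium and friction takes exactly the required value.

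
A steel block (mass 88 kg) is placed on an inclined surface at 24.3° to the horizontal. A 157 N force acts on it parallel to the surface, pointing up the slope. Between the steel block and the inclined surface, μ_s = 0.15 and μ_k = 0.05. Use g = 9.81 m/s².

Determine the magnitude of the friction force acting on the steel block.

Perpendicular to the surface, N = m g cos θ = 88·9.81·cos 24.3° = 786.8 N.
Parallel to the incline, ΣF = 0 gives f = m g sin θ − P = 355.3 − 157 = 198.3 N (up-slope positive).
The static-friction ceiling is μ_s N = 0.15 × 786.8 = 118 N.
|198.3| exceeds 118 N, so the steel block slips down-slope; friction is kinetic, f = μ_k N = 0.05×786.8 = 39.3 N.

f ≈ 39.3 N (up the incline)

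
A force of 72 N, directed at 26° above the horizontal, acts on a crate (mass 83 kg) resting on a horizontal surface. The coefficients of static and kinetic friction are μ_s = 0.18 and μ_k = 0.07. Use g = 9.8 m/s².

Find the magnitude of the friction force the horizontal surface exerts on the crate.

Vertical equilibrium gives N = m g − P sin α = 781.8 N.
The horizontal driving force is P cos α = 64.71 N, so equilibrium needs friction f = 64.71 N.
μ_s N = 0.18 × 781.8 = 140.7 N.
Since 64.71 N does not exceed the limit, the crate stays at rest and f = 64.7 N.

f ≈ 64.7 N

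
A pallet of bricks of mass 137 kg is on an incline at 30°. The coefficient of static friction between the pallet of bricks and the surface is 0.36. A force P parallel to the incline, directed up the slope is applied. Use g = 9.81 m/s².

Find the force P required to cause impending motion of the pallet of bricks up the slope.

At impending motion up the slope, friction acts down-slope at its limit: f = μ_s N.
P is parallel to the surface, so N = m g cos θ = 1160 N.
Along the incline: P = m g sin θ + μ_s N = 672 + 0.36×1160 = 1090 N.

P ≈ 1090 N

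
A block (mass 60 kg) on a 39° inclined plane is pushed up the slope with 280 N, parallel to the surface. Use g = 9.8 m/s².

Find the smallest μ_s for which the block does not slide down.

μ_s,min ≈ 0.197

N = m g cos θ = 457 N.
Friction must make up the shortfall along the incline: f = m g sin θ − P = 370 − 280 = 90.04 N.
At the threshold f = μ_s N, so μ_s,min = 90.04/457 = 0.197.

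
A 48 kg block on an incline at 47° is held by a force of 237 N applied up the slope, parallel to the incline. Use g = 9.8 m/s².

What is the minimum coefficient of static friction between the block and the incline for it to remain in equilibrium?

N = m g cos θ = 320.8 N.
Friction must make up the shortfall along the incline: f = m g sin θ − P = 344 − 237 = 107 N.
At the threshold f = μ_s N, so μ_s,min = 107/320.8 = 0.334.

μ_s,min ≈ 0.334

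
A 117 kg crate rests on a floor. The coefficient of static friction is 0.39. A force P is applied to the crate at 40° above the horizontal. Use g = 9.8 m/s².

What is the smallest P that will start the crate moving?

P ≈ 440 N

N = m g − P sin α (the pull lifts the crate).
At impending slip, P cos α = μ_s N = μ_s (m g − P sin α).
Solving: P (cos α + μ_s sin α) = μ_s m g → P = 0.39×1150/(cos 40° + 0.39 sin 40°) = 447/1.017 = 440 N.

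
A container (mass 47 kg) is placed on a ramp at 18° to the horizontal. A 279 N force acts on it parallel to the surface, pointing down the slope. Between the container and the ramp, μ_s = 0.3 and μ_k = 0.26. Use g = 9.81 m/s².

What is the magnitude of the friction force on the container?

f ≈ 114 N (up the incline)

The normal reaction is N = m g cos θ = 438.5 N.
The friction needed for equilibrium is m g sin θ + P = 142.5 + 279 = 421.5 N, measured positive up-slope.
Static friction can supply at most μ_s N = 131.6 N.
Since |421.5| > 131.6 N, static friction cannot hold it; the container slides down the incline and kinetic friction applies: f = μ_k N = 0.26 × 438.5 = 114 N.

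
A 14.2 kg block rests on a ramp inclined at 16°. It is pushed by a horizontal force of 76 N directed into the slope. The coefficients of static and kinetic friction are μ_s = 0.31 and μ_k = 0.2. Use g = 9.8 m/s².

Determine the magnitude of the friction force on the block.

f ≈ 34.7 N (down the incline)

The horizontal push has a component P sin θ into the surface, so N = m g cos θ + P sin θ = 133.8 + 20.95 = 154.7 N.
Parallel to the incline: P cos θ − m g sin θ = 73.06 − 38.36 = 34.7 N; the friction needed to balance this is 34.7 N acting down the slope.
The limit of static friction is μ_s N = 47.96 N.
Since 34.7 N is within the 47.96 N limit, the block stays put and friction is exactly 34.7 N.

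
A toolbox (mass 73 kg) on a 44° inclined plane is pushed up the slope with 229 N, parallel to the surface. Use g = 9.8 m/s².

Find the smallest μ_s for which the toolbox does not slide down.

N = m g cos θ = 514.6 N.
Friction must make up the shortfall along the incline: f = m g sin θ − P = 497 − 229 = 268 N.
At the threshold f = μ_s N, so μ_s,min = 268/514.6 = 0.521.

μ_s,min ≈ 0.521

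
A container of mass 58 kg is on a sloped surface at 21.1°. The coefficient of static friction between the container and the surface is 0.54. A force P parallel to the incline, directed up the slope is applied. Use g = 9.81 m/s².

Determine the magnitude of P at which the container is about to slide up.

At impending motion up the slope, friction acts down-slope at its limit: f = μ_s N.
P is parallel to the surface, so N = m g cos θ = 531 N.
Along the incline: P = m g sin θ + μ_s N = 205 + 0.54×531 = 491 N.

P ≈ 491 N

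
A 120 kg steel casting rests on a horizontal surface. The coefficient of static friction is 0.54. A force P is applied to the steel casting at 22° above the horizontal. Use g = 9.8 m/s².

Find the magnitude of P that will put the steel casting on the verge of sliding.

N = m g − P sin α (the pull lifts the steel casting).
At impending slip, P cos α = μ_s N = μ_s (m g − P sin α).
Solving: P (cos α + μ_s sin α) = μ_s m g → P = 0.54×1180/(cos 22° + 0.54 sin 22°) = 635/1.129 = 562 N.

P ≈ 562 N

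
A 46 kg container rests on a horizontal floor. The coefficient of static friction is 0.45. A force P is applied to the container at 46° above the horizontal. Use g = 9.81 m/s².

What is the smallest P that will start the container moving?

N = m g − P sin α (the pull lifts the container).
At impending slip, P cos α = μ_s N = μ_s (m g − P sin α).
Solving: P (cos α + μ_s sin α) = μ_s m g → P = 0.45×451/(cos 46° + 0.45 sin 46°) = 203/1.018 = 199 N.

P ≈ 199 N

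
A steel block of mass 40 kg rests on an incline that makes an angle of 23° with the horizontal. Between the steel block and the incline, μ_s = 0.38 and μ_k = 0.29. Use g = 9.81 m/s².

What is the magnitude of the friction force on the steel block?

Normal force: N = m g cos θ = 40 × 9.81 × cos 23° = 361.2 N.
For equilibrium along the incline, friction must balance the weight component: f = m g sin θ = 153.3 N up the slope.
The static-friction ceiling is μ_s N = 0.38 × 361.2 = 137.3 N.
|153.3| exceeds 137.3 N, so the steel block slips down-slope; friction is kinetic, f = μ_k N = 0.29×361.2 = 105 N.

f ≈ 105 N (up the incline)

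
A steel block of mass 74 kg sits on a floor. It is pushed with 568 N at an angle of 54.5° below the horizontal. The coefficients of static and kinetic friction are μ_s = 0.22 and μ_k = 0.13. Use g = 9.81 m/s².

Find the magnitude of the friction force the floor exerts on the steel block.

The vertical component of P adds to the normal force: N = m g + P sin α = 725.9 + 462.4 = 1188 N.
The horizontal driving force is P cos α = 329.8 N, so equilibrium needs friction f = 329.8 N.
μ_s N = 0.22 × 1188 = 261.4 N.
The required friction exceeds μ_s N, so the steel block moves and f = μ_k N = 154 N.

f ≈ 154 N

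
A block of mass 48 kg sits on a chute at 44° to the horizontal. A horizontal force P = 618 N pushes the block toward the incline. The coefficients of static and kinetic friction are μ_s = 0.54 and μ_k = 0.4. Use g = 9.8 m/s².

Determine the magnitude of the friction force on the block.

Normal direction: N = m g cos θ + P sin θ = 767.7 N.
Along the incline, the net driving force (taking up-slope positive) is P cos θ − m g sin θ = 444.6 − 326.8 = 117.8 N, so equilibrium requires friction f = -117.8 N (down-slope).
Maximum static friction: μ_s N = 0.54 × 767.7 = 414.5 N.
Since 117.8 N is within the 414.5 N limit, the block stays put and friction is exactly 118 N.

f ≈ 118 N (down the incline)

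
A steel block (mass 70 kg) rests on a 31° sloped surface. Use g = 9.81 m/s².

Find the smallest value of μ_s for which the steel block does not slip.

μ_s,min ≈ 0.601

At the slip threshold m g sin θ = μ_s m g cos θ, so μ_s,min = tan θ.
μ_s,min = tan 31° = 0.601.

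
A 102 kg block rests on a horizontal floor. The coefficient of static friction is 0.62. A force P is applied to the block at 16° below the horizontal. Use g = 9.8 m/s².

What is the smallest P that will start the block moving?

P ≈ 784 N

N = m g + P sin α (the push presses the block into the horizontal floor).
At impending slip, P cos α = μ_s N = μ_s (m g + P sin α).
Solving: P (cos α − μ_s sin α) = μ_s m g → P = 0.62×1000/(cos 16° − 0.62 sin 16°) = 620/0.7904 = 784 N.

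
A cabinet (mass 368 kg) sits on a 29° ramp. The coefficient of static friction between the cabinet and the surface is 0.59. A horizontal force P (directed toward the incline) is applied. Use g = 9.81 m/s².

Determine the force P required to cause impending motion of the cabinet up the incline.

At impending motion up the slope, friction acts down-slope at its limit: f = μ_s N.
Perpendicular to the incline: N = m g cos θ + P sin θ.
Along the incline: P cos θ = m g sin θ + μ_s N = m g sin θ + μ_s (m g cos θ + P sin θ).
Solving, P (cos θ − μ_s sin θ) = m g (sin θ + μ_s cos θ), so P = 368×9.81×(sin 29° + 0.59 cos 29°)/(cos 29° − 0.59 sin 29°) = 3610×1.001/0.5886 = 6140 N.

P ≈ 6140 N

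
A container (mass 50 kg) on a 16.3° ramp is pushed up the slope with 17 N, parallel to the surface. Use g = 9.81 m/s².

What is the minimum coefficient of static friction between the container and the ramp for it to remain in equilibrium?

N = m g cos θ = 470.8 N.
Friction must make up the shortfall along the incline: f = m g sin θ − P = 137.7 − 17 = 120.7 N.
At the threshold f = μ_s N, so μ_s,min = 120.7/470.8 = 0.256.

μ_s,min ≈ 0.256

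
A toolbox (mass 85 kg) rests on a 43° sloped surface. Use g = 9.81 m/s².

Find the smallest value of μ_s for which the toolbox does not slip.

At the slip threshold m g sin θ = μ_s m g cos θ, so μ_s,min = tan θ.
μ_s,min = tan 43° = 0.933.

μ_s,min ≈ 0.933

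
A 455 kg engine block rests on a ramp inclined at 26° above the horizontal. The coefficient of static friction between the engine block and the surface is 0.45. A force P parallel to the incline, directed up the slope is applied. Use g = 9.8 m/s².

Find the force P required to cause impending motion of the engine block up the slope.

At impending motion up the slope, friction acts down-slope at its limit: f = μ_s N.
P is parallel to the surface, so N = m g cos θ = 4010 N.
Along the incline: P = m g sin θ + μ_s N = 1950 + 0.45×4010 = 3760 N.

P ≈ 3760 N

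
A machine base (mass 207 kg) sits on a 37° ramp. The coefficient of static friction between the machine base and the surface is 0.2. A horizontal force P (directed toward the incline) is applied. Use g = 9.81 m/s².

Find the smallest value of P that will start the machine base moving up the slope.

P ≈ 2280 N

At impending motion up the slope, friction acts down-slope at its limit: f = μ_s N.
Perpendicular to the incline: N = m g cos θ + P sin θ.
Along the incline: P cos θ = m g sin θ + μ_s N = m g sin θ + μ_s (m g cos θ + P sin θ).
Solving, P (cos θ − μ_s sin θ) = m g (sin θ + μ_s cos θ), so P = 207×9.81×(sin 37° + 0.2 cos 37°)/(cos 37° − 0.2 sin 37°) = 2030×0.7615/0.6783 = 2280 N.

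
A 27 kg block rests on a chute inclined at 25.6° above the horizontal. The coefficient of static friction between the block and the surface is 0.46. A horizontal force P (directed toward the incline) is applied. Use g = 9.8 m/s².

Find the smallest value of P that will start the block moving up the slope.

P ≈ 319 N

At impending motion up the slope, friction acts down-slope at its limit: f = μ_s N.
Perpendicular to the incline: N = m g cos θ + P sin θ.
Along the incline: P cos θ = m g sin θ + μ_s N = m g sin θ + μ_s (m g cos θ + P sin θ).
Solving, P (cos θ − μ_s sin θ) = m g (sin θ + μ_s cos θ), so P = 27×9.8×(sin 25.6° + 0.46 cos 25.6°)/(cos 25.6° − 0.46 sin 25.6°) = 265×0.8469/0.7031 = 319 N.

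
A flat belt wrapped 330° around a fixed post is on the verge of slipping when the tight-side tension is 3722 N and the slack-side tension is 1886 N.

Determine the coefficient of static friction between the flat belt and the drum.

μ ≈ 0.118

T₂/T₁ = e^{μβ} → μ = ln(T₂/T₁)/β.
β = 330° = 5.76 rad.
μ = ln(3722/1886)/5.76 = ln(1.973)/5.76 = 0.118.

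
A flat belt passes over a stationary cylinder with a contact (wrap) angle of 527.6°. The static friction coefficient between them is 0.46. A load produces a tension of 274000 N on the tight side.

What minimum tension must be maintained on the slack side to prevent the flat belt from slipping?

Capstan equation at impending slip: T_tight/T_slack = e^{μβ}.
β = 527.6° = 9.208 rad; e^{μβ} = e^{0.46×9.208} = 69.12.
T_slack = T_tight / e^{μβ} = 274000 / 69.12 = 3960 N.

T_min ≈ 3960 N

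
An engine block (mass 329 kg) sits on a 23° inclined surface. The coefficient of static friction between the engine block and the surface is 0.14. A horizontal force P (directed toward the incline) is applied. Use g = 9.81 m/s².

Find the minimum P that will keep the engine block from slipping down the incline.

The engine block tends to slide down (tan θ > μ_s), so at the point of impending slip friction acts up-slope at its limit: f = μ_s N.
Perpendicular to the incline: N = m g cos θ + P sin θ.
Along the incline: P cos θ + μ_s N = m g sin θ, i.e. P cos θ + μ_s (m g cos θ + P sin θ) = m g sin θ.
Solving, P (cos θ + μ_s sin θ) = m g (sin θ − μ_s cos θ), so P = 3230×0.2619/0.9752 = 867 N.

P_min ≈ 867 N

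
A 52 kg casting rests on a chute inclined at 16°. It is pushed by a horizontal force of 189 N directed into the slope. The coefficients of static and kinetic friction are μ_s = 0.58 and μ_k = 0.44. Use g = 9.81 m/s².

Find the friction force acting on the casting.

f ≈ 41.1 N (down the incline)

The horizontal push has a component P sin θ into the surface, so N = m g cos θ + P sin θ = 490.4 + 52.1 = 542.5 N.
Parallel to the incline: P cos θ − m g sin θ = 181.7 − 140.6 = 41.07 N; the friction needed to balance this is 41.07 N acting down the slope.
The limit of static friction is μ_s N = 314.6 N.
|f_req| = 41.07 ≤ 314.6 N → the casting is in equilibrium; friction equals the required value.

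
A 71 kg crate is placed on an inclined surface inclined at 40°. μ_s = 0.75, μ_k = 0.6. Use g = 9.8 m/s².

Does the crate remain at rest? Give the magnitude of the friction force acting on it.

N = m g cos θ = 533 N.
Down-slope weight component: m g sin θ = 447 N.
μ_s N = 400 N.
447 > 400 N, so it slides; kinetic friction f = μ_k N = 0.6×533 = 320 N.

f ≈ 320 N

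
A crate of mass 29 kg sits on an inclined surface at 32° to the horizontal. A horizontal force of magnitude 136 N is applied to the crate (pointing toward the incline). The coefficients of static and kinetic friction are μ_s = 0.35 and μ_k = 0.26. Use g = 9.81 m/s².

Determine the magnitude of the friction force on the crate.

f ≈ 35.4 N (up the incline)

Normal direction: N = m g cos θ + P sin θ = 313.3 N.
Along the incline, the net driving force (taking up-slope positive) is P cos θ − m g sin θ = 115.3 − 150.8 = -35.42 N, so equilibrium requires friction f = 35.42 N (up-slope).
Maximum static friction: μ_s N = 0.35 × 313.3 = 109.7 N.
|f_req| = 35.42 ≤ 109.7 N → the crate is in equilibrium; friction equals the required value.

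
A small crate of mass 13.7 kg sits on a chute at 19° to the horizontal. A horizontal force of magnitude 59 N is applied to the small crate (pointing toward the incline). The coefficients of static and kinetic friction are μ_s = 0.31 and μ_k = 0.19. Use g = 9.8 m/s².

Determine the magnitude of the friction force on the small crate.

The horizontal push has a component P sin θ into the surface, so N = m g cos θ + P sin θ = 126.9 + 19.21 = 146.2 N.
Parallel to the incline: P cos θ − m g sin θ = 55.79 − 43.71 = 12.07 N; the friction needed to balance this is 12.07 N acting down the slope.
The limit of static friction is μ_s N = 45.31 N.
Since 12.07 N is within the 45.31 N limit, the small crate stays put and friction is exactly 12.1 N.

f ≈ 12.1 N (down the incline)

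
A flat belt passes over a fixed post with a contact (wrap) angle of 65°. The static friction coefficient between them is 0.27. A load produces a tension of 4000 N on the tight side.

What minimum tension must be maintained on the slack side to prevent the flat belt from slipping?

Capstan equation at impending slip: T_tight/T_slack = e^{μβ}.
β = 65° = 1.134 rad; e^{μβ} = e^{0.27×1.134} = 1.358.
T_slack = T_tight / e^{μβ} = 4000 / 1.358 = 2940 N.

T_min ≈ 2940 N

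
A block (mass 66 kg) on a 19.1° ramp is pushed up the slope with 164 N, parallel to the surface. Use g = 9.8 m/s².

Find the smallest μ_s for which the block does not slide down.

μ_s,min ≈ 0.078

N = m g cos θ = 611.2 N.
Friction must make up the shortfall along the incline: f = m g sin θ − P = 211.6 − 164 = 47.64 N.
At the threshold f = μ_s N, so μ_s,min = 47.64/611.2 = 0.078.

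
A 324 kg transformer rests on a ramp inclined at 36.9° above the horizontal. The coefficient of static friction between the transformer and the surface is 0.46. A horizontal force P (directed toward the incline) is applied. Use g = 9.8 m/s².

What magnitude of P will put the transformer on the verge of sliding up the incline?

P ≈ 5870 N

At impending motion up the slope, friction acts down-slope at its limit: f = μ_s N.
Perpendicular to the incline: N = m g cos θ + P sin θ.
Along the incline: P cos θ = m g sin θ + μ_s N = m g sin θ + μ_s (m g cos θ + P sin θ).
Solving, P (cos θ − μ_s sin θ) = m g (sin θ + μ_s cos θ), so P = 324×9.8×(sin 36.9° + 0.46 cos 36.9°)/(cos 36.9° − 0.46 sin 36.9°) = 3180×0.9683/0.5235 = 5870 N.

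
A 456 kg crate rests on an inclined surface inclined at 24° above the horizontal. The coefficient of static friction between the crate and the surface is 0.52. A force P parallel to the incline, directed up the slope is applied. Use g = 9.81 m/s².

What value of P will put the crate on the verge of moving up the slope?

P ≈ 3940 N

At impending motion up the slope, friction acts down-slope at its limit: f = μ_s N.
P is parallel to the surface, so N = m g cos θ = 4090 N.
Along the incline: P = m g sin θ + μ_s N = 1820 + 0.52×4090 = 3940 N.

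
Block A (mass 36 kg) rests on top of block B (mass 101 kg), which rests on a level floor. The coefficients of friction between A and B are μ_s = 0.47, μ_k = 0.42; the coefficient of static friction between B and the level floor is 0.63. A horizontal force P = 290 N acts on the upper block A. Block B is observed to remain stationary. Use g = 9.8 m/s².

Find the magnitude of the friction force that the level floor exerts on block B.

Between the blocks, N₁ = m_A g = 352.8 N.
Maximum static friction on A from B: μ_s N₁ = 0.47×352.8 = 165.8 N.
P = 290 N exceeds that limit, so A slips over B and the interface friction becomes kinetic: f₁ = μ_k N₁ = 0.42×352.8 = 148 N.
By Newton's third law B feels 148 N forward from A. With B stationary, the floor's static friction on B balances it: f₂ = 148 N (well within μ_s(m_A+m_B)g = 845.8 N).

f ≈ 148 N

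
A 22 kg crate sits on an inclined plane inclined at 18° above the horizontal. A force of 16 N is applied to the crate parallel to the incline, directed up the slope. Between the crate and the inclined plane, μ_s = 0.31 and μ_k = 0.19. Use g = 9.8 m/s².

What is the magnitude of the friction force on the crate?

f ≈ 50.6 N (up the incline)

Normal force: N = m g cos θ = 22 × 9.8 × cos 18° = 205 N.
For equilibrium along the incline the friction force must supply f = m g sin θ − P = 66.62 − 16 = 50.62 N (positive meaning up-slope).
The static-friction ceiling is μ_s N = 0.31 × 205 = 63.56 N.
Since |50.62| ≤ 63.56 N, static friction is sufficient; f equals the required value, not μ_s N.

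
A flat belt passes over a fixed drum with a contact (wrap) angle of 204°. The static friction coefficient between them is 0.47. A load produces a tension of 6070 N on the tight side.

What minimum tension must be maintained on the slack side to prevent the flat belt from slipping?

Capstan equation at impending slip: T_tight/T_slack = e^{μβ}.
β = 204° = 3.56 rad; e^{μβ} = e^{0.47×3.56} = 5.33.
T_slack = T_tight / e^{μβ} = 6070 / 5.33 = 1140 N.

T_min ≈ 1140 N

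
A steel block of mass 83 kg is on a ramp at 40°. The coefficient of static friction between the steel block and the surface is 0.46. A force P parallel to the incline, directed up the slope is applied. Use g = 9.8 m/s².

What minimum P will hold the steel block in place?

P_min ≈ 236 N

The steel block tends to slide down (tan θ > μ_s), so at the point of impending slip friction acts up-slope at its limit: f = μ_s N.
P is parallel to the surface, so N = m g cos θ = 623 N.
Along the incline: P + μ_s N = m g sin θ, so P = 523 − 0.46×623 = 236 N.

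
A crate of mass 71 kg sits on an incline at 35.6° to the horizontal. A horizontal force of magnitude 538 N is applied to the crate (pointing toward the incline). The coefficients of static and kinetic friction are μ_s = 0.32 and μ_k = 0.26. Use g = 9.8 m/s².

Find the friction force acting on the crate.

f ≈ 32.4 N (down the incline)

The horizontal push has a component P sin θ into the surface, so N = m g cos θ + P sin θ = 565.8 + 313.2 = 878.9 N.
Parallel to the incline: P cos θ − m g sin θ = 437.4 − 405 = 32.41 N; the friction needed to balance this is 32.41 N acting down the slope.
Maximum static friction: μ_s N = 0.32 × 878.9 = 281.3 N.
Since 32.41 N is within the 281.3 N limit, the crate stays put and friction is exactly 32.4 N.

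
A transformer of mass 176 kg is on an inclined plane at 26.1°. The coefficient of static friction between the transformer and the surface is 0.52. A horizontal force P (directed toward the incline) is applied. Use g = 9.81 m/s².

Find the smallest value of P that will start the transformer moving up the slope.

At impending motion up the slope, friction acts down-slope at its limit: f = μ_s N.
Perpendicular to the incline: N = m g cos θ + P sin θ.
Along the incline: P cos θ = m g sin θ + μ_s N = m g sin θ + μ_s (m g cos θ + P sin θ).
Solving, P (cos θ − μ_s sin θ) = m g (sin θ + μ_s cos θ), so P = 176×9.81×(sin 26.1° + 0.52 cos 26.1°)/(cos 26.1° − 0.52 sin 26.1°) = 1730×0.9069/0.6693 = 2340 N.

P ≈ 2340 N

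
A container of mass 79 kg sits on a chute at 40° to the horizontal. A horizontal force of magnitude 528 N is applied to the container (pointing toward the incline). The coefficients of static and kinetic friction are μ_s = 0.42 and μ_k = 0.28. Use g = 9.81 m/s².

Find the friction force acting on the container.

f ≈ 93.7 N (up the incline)

Resolve perpendicular to the incline: N = m g cos θ + P sin θ = 79×9.81×cos 40° + 528×sin 40° = 933.1 N.
Along the incline, the net driving force (taking up-slope positive) is P cos θ − m g sin θ = 404.5 − 498.2 = -93.68 N, so equilibrium requires friction f = 93.68 N (up-slope).
The limit of static friction is μ_s N = 391.9 N.
|f_req| = 93.68 ≤ 391.9 N → the container is in equilibrium; friction equals the required value.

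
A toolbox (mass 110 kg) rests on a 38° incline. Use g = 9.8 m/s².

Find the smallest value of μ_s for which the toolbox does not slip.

μ_s,min ≈ 0.781

At the slip threshold m g sin θ = μ_s m g cos θ, so μ_s,min = tan θ.
μ_s,min = tan 38° = 0.781.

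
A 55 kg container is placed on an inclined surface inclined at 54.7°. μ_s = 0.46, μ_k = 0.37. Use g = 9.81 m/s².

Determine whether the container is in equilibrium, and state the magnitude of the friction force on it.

N = m g cos θ = 312 N.
Down-slope weight component: m g sin θ = 440 N.
μ_s N = 143 N.
440 > 143 N, so it slides; kinetic friction f = μ_k N = 0.37×312 = 115 N.

f ≈ 115 N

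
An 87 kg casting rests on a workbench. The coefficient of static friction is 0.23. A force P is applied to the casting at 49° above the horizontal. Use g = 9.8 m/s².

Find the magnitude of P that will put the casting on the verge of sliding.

N = m g − P sin α (the pull lifts the casting).
At impending slip, P cos α = μ_s N = μ_s (m g − P sin α).
Solving: P (cos α + μ_s sin α) = μ_s m g → P = 0.23×853/(cos 49° + 0.23 sin 49°) = 196/0.8296 = 236 N.

P ≈ 236 N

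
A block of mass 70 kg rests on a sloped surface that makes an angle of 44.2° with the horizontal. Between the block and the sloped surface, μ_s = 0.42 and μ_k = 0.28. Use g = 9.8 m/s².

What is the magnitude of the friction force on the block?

Normal force: N = m g cos θ = 70 × 9.8 × cos 44.2° = 491.8 N.
Along the slope the weight component is m g sin θ = 478.3 N; friction must supply exactly this, acting up-slope.
Maximum static friction available: μ_s N = 0.42 × 491.8 = 206.6 N.
|478.3| exceeds 206.6 N, so the block slips down-slope; friction is kinetic, f = μ_k N = 0.28×491.8 = 138 N.

f ≈ 138 N (up the incline)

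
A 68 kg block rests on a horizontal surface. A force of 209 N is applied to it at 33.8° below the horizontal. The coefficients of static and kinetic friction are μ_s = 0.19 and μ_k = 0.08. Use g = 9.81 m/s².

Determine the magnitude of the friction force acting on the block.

f ≈ 62.7 N

Vertical equilibrium gives N = m g + P sin α = 783.3 N.
For equilibrium, f = P cos α = 209×cos 33.8° = 173.7 N.
The static-friction limit is μ_s N = 148.8 N.
The required friction exceeds μ_s N, so the block moves and f = μ_k N = 62.7 N.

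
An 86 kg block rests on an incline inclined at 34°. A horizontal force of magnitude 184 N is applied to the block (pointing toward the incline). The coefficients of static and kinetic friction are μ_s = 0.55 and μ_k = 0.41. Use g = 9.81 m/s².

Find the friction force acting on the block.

f ≈ 319 N (up the incline)

The horizontal push has a component P sin θ into the surface, so N = m g cos θ + P sin θ = 699.4 + 102.9 = 802.3 N.
Parallel to the incline: P cos θ − m g sin θ = 152.5 − 471.8 = -319.2 N; the friction needed to balance this is 319.2 N acting up the slope.
Maximum static friction: μ_s N = 0.55 × 802.3 = 441.3 N.
Since 319.2 N is within the 441.3 N limit, the block stays put and friction is exactly 319 N.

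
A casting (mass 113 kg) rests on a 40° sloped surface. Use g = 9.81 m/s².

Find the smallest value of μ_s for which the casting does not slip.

At the slip threshold m g sin θ = μ_s m g cos θ, so μ_s,min = tan θ.
μ_s,min = tan 40° = 0.839.

μ_s,min ≈ 0.839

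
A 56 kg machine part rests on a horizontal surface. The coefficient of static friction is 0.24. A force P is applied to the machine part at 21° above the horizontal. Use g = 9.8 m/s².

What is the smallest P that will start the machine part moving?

N = m g − P sin α (the pull lifts the machine part).
At impending slip, P cos α = μ_s N = μ_s (m g − P sin α).
Solving: P (cos α + μ_s sin α) = μ_s m g → P = 0.24×549/(cos 21° + 0.24 sin 21°) = 132/1.02 = 129 N.

P ≈ 129 N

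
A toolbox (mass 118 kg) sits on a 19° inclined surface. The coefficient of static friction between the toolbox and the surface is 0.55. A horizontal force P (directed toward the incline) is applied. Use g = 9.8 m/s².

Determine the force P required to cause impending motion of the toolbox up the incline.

P ≈ 1280 N

At impending motion up the slope, friction acts down-slope at its limit: f = μ_s N.
Perpendicular to the incline: N = m g cos θ + P sin θ.
Along the incline: P cos θ = m g sin θ + μ_s N = m g sin θ + μ_s (m g cos θ + P sin θ).
Solving, P (cos θ − μ_s sin θ) = m g (sin θ + μ_s cos θ), so P = 118×9.8×(sin 19° + 0.55 cos 19°)/(cos 19° − 0.55 sin 19°) = 1160×0.8456/0.7665 = 1280 N.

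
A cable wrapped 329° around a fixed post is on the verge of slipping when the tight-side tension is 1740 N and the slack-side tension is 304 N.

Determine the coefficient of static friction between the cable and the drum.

μ ≈ 0.304

T₂/T₁ = e^{μβ} → μ = ln(T₂/T₁)/β.
β = 329° = 5.742 rad.
μ = ln(1740/304)/5.742 = ln(5.724)/5.742 = 0.304.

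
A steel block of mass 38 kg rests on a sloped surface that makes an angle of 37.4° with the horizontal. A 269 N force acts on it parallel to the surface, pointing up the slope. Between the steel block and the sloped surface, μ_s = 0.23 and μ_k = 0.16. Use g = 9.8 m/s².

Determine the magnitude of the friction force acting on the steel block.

The normal reaction is N = m g cos θ = 295.8 N.
The friction needed for equilibrium is m g sin θ − P = 226.2 − 269 = -42.81 N, measured positive up-slope.
The static-friction ceiling is μ_s N = 0.23 × 295.8 = 68.04 N.
Since |-42.81| ≤ 68.04 N, no slip — friction simply equals what equilibrium demands.

f ≈ 42.8 N (down the incline)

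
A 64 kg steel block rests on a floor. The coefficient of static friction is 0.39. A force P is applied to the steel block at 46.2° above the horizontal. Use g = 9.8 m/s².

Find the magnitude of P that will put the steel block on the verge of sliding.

N = m g − P sin α (the pull lifts the steel block).
At impending slip, P cos α = μ_s N = μ_s (m g − P sin α).
Solving: P (cos α + μ_s sin α) = μ_s m g → P = 0.39×627/(cos 46.2° + 0.39 sin 46.2°) = 245/0.9736 = 251 N.

P ≈ 251 N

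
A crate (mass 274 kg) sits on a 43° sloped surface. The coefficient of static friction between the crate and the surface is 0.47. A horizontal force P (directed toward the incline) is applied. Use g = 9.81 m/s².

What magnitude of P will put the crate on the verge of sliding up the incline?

P ≈ 6710 N

At impending motion up the slope, friction acts down-slope at its limit: f = μ_s N.
Perpendicular to the incline: N = m g cos θ + P sin θ.
Along the incline: P cos θ = m g sin θ + μ_s N = m g sin θ + μ_s (m g cos θ + P sin θ).
Solving, P (cos θ − μ_s sin θ) = m g (sin θ + μ_s cos θ), so P = 274×9.81×(sin 43° + 0.47 cos 43°)/(cos 43° − 0.47 sin 43°) = 2690×1.026/0.4108 = 6710 N.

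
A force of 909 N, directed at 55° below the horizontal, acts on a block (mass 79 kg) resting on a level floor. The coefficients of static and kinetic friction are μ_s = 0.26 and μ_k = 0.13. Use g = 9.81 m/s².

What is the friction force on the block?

N = m g + P sin α = 775 + 909×sin 55° = 1520 N.
Horizontally, friction must balance P cos α = 521.4 N.
The static-friction limit is μ_s N = 395.1 N.
521.4 > 395.1 N → the block slides; f = μ_k N = 0.13×1520 = 198 N.

f ≈ 198 N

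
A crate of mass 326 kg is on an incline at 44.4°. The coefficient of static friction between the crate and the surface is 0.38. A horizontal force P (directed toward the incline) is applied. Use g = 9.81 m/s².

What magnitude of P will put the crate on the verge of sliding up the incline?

P ≈ 6920 N

At impending motion up the slope, friction acts down-slope at its limit: f = μ_s N.
Perpendicular to the incline: N = m g cos θ + P sin θ.
Along the incline: P cos θ = m g sin θ + μ_s N = m g sin θ + μ_s (m g cos θ + P sin θ).
Solving, P (cos θ − μ_s sin θ) = m g (sin θ + μ_s cos θ), so P = 326×9.81×(sin 44.4° + 0.38 cos 44.4°)/(cos 44.4° − 0.38 sin 44.4°) = 3200×0.9712/0.4486 = 6920 N.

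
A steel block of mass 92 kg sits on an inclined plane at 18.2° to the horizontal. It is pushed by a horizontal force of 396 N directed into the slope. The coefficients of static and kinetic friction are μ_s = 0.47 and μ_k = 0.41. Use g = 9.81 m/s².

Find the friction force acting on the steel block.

The horizontal push has a component P sin θ into the surface, so N = m g cos θ + P sin θ = 857.4 + 123.7 = 981.1 N.
Along the incline, the net driving force (taking up-slope positive) is P cos θ − m g sin θ = 376.2 − 281.9 = 94.3 N, so equilibrium requires friction f = -94.3 N (down-slope).
Maximum static friction: μ_s N = 0.47 × 981.1 = 461.1 N.
|f_req| = 94.3 ≤ 461.1 N → the steel block is in equilibrium; friction equals the required value.

f ≈ 94.3 N (down the incline)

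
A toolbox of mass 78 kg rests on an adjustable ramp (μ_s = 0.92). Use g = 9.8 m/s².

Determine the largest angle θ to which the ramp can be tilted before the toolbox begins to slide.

θ_max ≈ 42.6°

At the slip threshold, m g sin θ = μ_s · m g cos θ, so tan θ = μ_s.
θ_max = arctan(0.92) = 42.6°.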